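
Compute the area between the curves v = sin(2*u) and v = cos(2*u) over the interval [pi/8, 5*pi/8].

On [pi/8, 5*pi/8], (sin(2*u)) - (cos(2*u)) = sin(2*u) - cos(2*u) is ≥ 0 throughout, so the area is a single integral of |sin(2*u) - cos(2*u)|.
∫[pi/8,5*pi/8] (sin(2*u) - cos(2*u)) du = sqrt(2).

sqrt(2)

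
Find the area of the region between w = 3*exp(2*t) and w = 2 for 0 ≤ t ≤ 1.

On [0, 1], (3*exp(2*t)) - (2) = 3*exp(2*t) - 2 is ≥ 0 throughout, so the area is a single integral of |3*exp(2*t) - 2|.
∫[0,1] (3*exp(2*t) - 2) dt = -7/2 + 3*exp(2)/2.

-7/2 + 3*exp(2)/2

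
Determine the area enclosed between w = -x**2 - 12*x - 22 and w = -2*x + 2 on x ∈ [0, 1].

On [0, 1], (-x**2 - 12*x - 22) - (-2*x + 2) = -x**2 - 10*x - 24 is ≤ 0 throughout, so the area is a single integral of |-x**2 - 10*x - 24|.
∫[0,1] (-x**2 - 10*x - 24) dx = -88/3; the area of that piece is 88/3.

88/3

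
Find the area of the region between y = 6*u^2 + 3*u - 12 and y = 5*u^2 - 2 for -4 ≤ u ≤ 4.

212/3

The difference (6*u^2 + 3*u - 12) - (5*u^2 - 2) = u^2 + 3*u - 10 changes sign at u = 2 inside [-4, 4], so split the integral there.
∫[-4,2] (u^2 + 3*u - 10) du = -54; the area of that piece is 54.
∫[2,4] (u^2 + 3*u - 10) du = 50/3.
Total area = 54 + 50/3 = 212/3.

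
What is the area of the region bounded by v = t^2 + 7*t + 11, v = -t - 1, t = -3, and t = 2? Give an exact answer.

55

The difference (t^2 + 7*t + 11) - (-t - 1) = t^2 + 8*t + 12 changes sign at t = -2 inside [-3, 2], so split the integral there.
∫[-3,-2] (t^2 + 8*t + 12) dt = -5/3; the area of that piece is 5/3.
∫[-2,2] (t^2 + 8*t + 12) dt = 160/3.
Total area = 5/3 + 160/3 = 55.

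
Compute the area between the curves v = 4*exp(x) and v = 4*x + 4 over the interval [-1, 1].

-8 - 4*exp(-1) + 4*exp(1)

On [-1, 1], (4*exp(x)) - (4*x + 4) = -4*x + 4*exp(x) - 4 is ≥ 0 throughout, so the area is a single integral of |-4*x + 4*exp(x) - 4|.
∫[-1,1] (-4*x + 4*exp(x) - 4) dx = -8 - 4*exp(-1) + 4*exp(1).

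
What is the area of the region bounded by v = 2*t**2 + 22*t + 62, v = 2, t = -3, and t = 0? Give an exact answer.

99

On [-3, 0], (2*t**2 + 22*t + 62) - (2) = 2*t**2 + 22*t + 60 is ≥ 0 throughout, so the area is a single integral of |2*t**2 + 22*t + 60|.
∫[-3,0] (2*t**2 + 22*t + 60) dt = 99.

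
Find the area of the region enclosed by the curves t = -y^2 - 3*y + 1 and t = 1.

Both boundary curves give t as a function of y, so integrate with respect to y. Setting them equal: -y^2 - 3*y = 0, i.e. -y*(y + 3) = 0, so they meet at y = -3, 0.
For y in [-3, 0], t = -y^2 - 3*y + 1 is on the right; area = ∫[-3,0] (-y^2 - 3*y) dy = 9/2.

9/2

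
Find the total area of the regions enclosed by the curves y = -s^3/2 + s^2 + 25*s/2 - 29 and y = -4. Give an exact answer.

2459/12

Set the curves equal: -s^3/2 + s^2 + 25*s/2 - 29 = -4, so -s^3/2 + s^2 + 25*s/2 - 25 = 0, which factors as -(s - 5)*(s - 2)*(s + 5)/2 = 0. The curves meet at s = -5, 2, 5.
On [-5, 2], y = -4 is on top; that piece has area ∫[-5,2] (-(-s^3/2 + s^2 + 25*s/2 - 25)) ds = 4459/24.
On [2, 5], y = -s^3/2 + s^2 + 25*s/2 - 29 is on top; that piece has area ∫[2,5] (-s^3/2 + s^2 + 25*s/2 - 25) ds = 153/8.
Total enclosed area = 4459/24 + 153/8 = 2459/12.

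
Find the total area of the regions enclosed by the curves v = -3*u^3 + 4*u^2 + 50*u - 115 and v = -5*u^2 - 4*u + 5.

Set the curves equal: -3*u^3 + 4*u^2 + 50*u - 115 = -5*u^2 - 4*u + 5, so -3*u^3 + 9*u^2 + 54*u - 120 = 0, which factors as -3*(u - 5)*(u - 2)*(u + 4) = 0. The curves meet at u = -4, 2, 5.
On [-4, 2], v = -5*u^2 - 4*u + 5 is on top; that piece has area ∫[-4,2] (-(-3*u^3 + 9*u^2 + 54*u - 120)) du = 648.
On [2, 5], v = -3*u^3 + 4*u^2 + 50*u - 115 is on top; that piece has area ∫[2,5] (-3*u^3 + 9*u^2 + 54*u - 120) du = 405/4.
Total enclosed area = 648 + 405/4 = 2997/4.

2997/4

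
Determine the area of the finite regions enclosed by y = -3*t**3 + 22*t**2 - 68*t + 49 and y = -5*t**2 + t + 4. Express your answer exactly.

24

Set the curves equal: -3*t**3 + 22*t**2 - 68*t + 49 = -5*t**2 + t + 4, so -3*t**3 + 27*t**2 - 69*t + 45 = 0, which factors as -3*(t - 5)*(t - 3)*(t - 1) = 0. The curves meet at t = 1, 3, 5.
On [1, 3], y = -5*t**2 + t + 4 is on top; that piece has area ∫[1,3] (-(-3*t**3 + 27*t**2 - 69*t + 45)) dt = 12.
On [3, 5], y = -3*t**3 + 22*t**2 - 68*t + 49 is on top; that piece has area ∫[3,5] (-3*t**3 + 27*t**2 - 69*t + 45) dt = 12.
Total enclosed area = 12 + 12 = 24.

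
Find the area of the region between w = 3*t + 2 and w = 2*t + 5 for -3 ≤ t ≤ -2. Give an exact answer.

11/2

On [-3, -2], (3*t + 2) - (2*t + 5) = t - 3 is ≤ 0 throughout, so the area is a single integral of |t - 3|.
∫[-3,-2] (t - 3) dt = -11/2; the area of that piece is 11/2.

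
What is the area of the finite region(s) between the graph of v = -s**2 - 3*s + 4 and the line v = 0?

The curve meets the s-axis where -s**2 - 3*s + 4 = 0, i.e. -(s - 1)*(s + 4) = 0, at s = -4, 1.
On [-4, 1] the curve lies above the axis; ∫[-4,1] (-s**2 - 3*s + 4) ds = 125/6, giving area 125/6.

125/6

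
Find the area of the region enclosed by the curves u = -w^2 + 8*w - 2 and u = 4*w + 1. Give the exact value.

4/3

Both boundary curves give u as a function of w, so integrate with respect to w. Setting them equal: -w^2 + 4*w - 3 = 0, i.e. -(w - 3)*(w - 1) = 0, so they meet at w = 1, 3.
For w in [1, 3], u = -w^2 + 8*w - 2 is on the right; area = ∫[1,3] (-w^2 + 4*w - 3) dw = 4/3.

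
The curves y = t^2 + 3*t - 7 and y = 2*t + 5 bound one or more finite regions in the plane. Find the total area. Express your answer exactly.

Set the curves equal: t^2 + 3*t - 7 = 2*t + 5, so t^2 + t - 12 = 0, which factors as (t - 3)*(t + 4) = 0. The curves meet at t = -4, 3.
On [-4, 3], y = 2*t + 5 is on top; that piece has area ∫[-4,3] (-(t^2 + t - 12)) dt = 343/6.

343/6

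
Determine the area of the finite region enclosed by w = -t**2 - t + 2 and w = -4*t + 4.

Set the curves equal: -t**2 - t + 2 = -4*t + 4, so -t**2 + 3*t - 2 = 0, which factors as -(t - 2)*(t - 1) = 0. The curves meet at t = 1, 2.
On [1, 2], w = -t**2 - t + 2 is on top; that piece has area ∫[1,2] (-t**2 + 3*t - 2) dt = 1/6.

1/6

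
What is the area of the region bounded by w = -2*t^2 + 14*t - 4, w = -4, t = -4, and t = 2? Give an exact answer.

532/3

The difference (-2*t^2 + 14*t - 4) - (-4) = -2*t^2 + 14*t changes sign at t = 0 inside [-4, 2], so split the integral there.
∫[-4,0] (-2*t^2 + 14*t) dt = -464/3; the area of that piece is 464/3.
∫[0,2] (-2*t^2 + 14*t) dt = 68/3.
Total area = 464/3 + 68/3 = 532/3.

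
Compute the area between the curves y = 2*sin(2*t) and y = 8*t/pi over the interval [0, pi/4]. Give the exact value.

On [0, pi/4], (2*sin(2*t)) - (8*t/pi) = -8*t/pi + 2*sin(2*t) is ≥ 0 throughout, so the area is a single integral of |-8*t/pi + 2*sin(2*t)|.
∫[0,pi/4] (-8*t/pi + 2*sin(2*t)) dt = 1 - pi/4.

1 - pi/4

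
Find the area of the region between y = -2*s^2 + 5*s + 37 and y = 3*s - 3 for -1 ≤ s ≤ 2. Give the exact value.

117

On [-1, 2], (-2*s^2 + 5*s + 37) - (3*s - 3) = -2*s^2 + 2*s + 40 is ≥ 0 throughout, so the area is a single integral of |-2*s^2 + 2*s + 40|.
∫[-1,2] (-2*s^2 + 2*s + 40) ds = 117.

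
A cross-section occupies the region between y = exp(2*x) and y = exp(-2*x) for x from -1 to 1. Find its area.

-2 + exp(-2) + exp(2)

The difference (exp(2*x)) - (exp(-2*x)) = exp(2*x) - exp(-2*x) changes sign at x = 0 inside [-1, 1], so split the integral there.
∫[-1,0] (exp(2*x) - exp(-2*x)) dx = -exp(2)/2 - exp(-2)/2 + 1; the area of that piece is -1 + exp(-2)/2 + exp(2)/2.
∫[0,1] (exp(2*x) - exp(-2*x)) dx = -1 + exp(-2)/2 + exp(2)/2.
Total area = (-1 + exp(-2)/2 + exp(2)/2) + (-1 + exp(-2)/2 + exp(2)/2) = -2 + exp(-2) + exp(2).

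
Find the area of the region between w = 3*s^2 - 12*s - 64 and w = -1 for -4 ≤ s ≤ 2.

266

The difference (3*s^2 - 12*s - 64) - (-1) = 3*s^2 - 12*s - 63 changes sign at s = -3 inside [-4, 2], so split the integral there.
∫[-4,-3] (3*s^2 - 12*s - 63) ds = 16.
∫[-3,2] (3*s^2 - 12*s - 63) ds = -250; the area of that piece is 250.
Total area = 16 + 250 = 266.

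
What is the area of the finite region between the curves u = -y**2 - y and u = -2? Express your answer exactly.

9/2

Both boundary curves give u as a function of y, so integrate with respect to y. Setting them equal: -y**2 - y + 2 = 0, i.e. -(y - 1)*(y + 2) = 0, so they meet at y = -2, 1.
For y in [-2, 1], u = -y**2 - y is on the right; area = ∫[-2,1] (-y**2 - y + 2) dy = 9/2.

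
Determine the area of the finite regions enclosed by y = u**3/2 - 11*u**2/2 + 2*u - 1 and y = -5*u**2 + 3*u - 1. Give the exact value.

Set the curves equal: u**3/2 - 11*u**2/2 + 2*u - 1 = -5*u**2 + 3*u - 1, so u**3/2 - u**2/2 - u = 0, which factors as u*(u - 2)*(u + 1)/2 = 0. The curves meet at u = -1, 0, 2.
On [-1, 0], y = u**3/2 - 11*u**2/2 + 2*u - 1 is on top; that piece has area ∫[-1,0] (u**3/2 - u**2/2 - u) du = 5/24.
On [0, 2], y = -5*u**2 + 3*u - 1 is on top; that piece has area ∫[0,2] (-(u**3/2 - u**2/2 - u)) du = 4/3.
Total enclosed area = 5/24 + 4/3 = 37/24.

37/24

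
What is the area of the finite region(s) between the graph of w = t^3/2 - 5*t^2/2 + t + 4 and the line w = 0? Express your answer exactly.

253/24

The curve meets the t-axis where t^3/2 - 5*t^2/2 + t + 4 = 0, i.e. (t - 4)*(t - 2)*(t + 1)/2 = 0, at t = -1, 2, 4.
On [-1, 2] the curve lies above the axis; ∫[-1,2] (t^3/2 - 5*t^2/2 + t + 4) dt = 63/8, giving area 63/8.
On [2, 4] the curve lies below the axis; ∫[2,4] (t^3/2 - 5*t^2/2 + t + 4) dt = -8/3, giving area 8/3.
Total area = 63/8 + 8/3 = 253/24.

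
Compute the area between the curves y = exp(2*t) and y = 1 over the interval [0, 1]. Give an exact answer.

On [0, 1], (exp(2*t)) - (1) = exp(2*t) - 1 is ≥ 0 throughout, so the area is a single integral of |exp(2*t) - 1|.
∫[0,1] (exp(2*t) - 1) dt = -3/2 + exp(2)/2.

-3/2 + exp(2)/2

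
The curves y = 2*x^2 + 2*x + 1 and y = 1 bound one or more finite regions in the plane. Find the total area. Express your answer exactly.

1/3

Set the curves equal: 2*x^2 + 2*x + 1 = 1, so 2*x^2 + 2*x = 0, which factors as 2*x*(x + 1) = 0. The curves meet at x = -1, 0.
On [-1, 0], y = 1 is on top; that piece has area ∫[-1,0] (-(2*x^2 + 2*x)) dx = 1/3.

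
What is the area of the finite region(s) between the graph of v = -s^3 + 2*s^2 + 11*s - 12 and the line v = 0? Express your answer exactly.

The curve meets the s-axis where -s^3 + 2*s^2 + 11*s - 12 = 0, i.e. -(s - 4)*(s - 1)*(s + 3) = 0, at s = -3, 1, 4.
On [-3, 1] the curve lies below the axis; ∫[-3,1] (-s^3 + 2*s^2 + 11*s - 12) ds = -160/3, giving area 160/3.
On [1, 4] the curve lies above the axis; ∫[1,4] (-s^3 + 2*s^2 + 11*s - 12) ds = 99/4, giving area 99/4.
Total area = 160/3 + 99/4 = 937/12.

937/12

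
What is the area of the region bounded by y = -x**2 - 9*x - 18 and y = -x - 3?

4/3

Set the curves equal: -x**2 - 9*x - 18 = -x - 3, so -x**2 - 8*x - 15 = 0, which factors as -(x + 3)*(x + 5) = 0. The curves meet at x = -5, -3.
On [-5, -3], y = -x**2 - 9*x - 18 is on top; that piece has area ∫[-5,-3] (-x**2 - 8*x - 15) dx = 4/3.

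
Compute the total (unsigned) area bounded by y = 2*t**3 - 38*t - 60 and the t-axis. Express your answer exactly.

The curve meets the t-axis where 2*t**3 - 38*t - 60 = 0, i.e. 2*(t - 5)*(t + 2)*(t + 3) = 0, at t = -3, -2, 5.
On [-3, -2] the curve lies above the axis; ∫[-3,-2] (2*t**3 - 38*t - 60) dt = 5/2, giving area 5/2.
On [-2, 5] the curve lies below the axis; ∫[-2,5] (2*t**3 - 38*t - 60) dt = -1029/2, giving area 1029/2.
Total area = 5/2 + 1029/2 = 517.

517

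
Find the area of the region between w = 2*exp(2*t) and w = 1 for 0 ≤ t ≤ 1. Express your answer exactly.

-2 + exp(2)

On [0, 1], (2*exp(2*t)) - (1) = 2*exp(2*t) - 1 is ≥ 0 throughout, so the area is a single integral of |2*exp(2*t) - 1|.
∫[0,1] (2*exp(2*t) - 1) dt = -2 + exp(2).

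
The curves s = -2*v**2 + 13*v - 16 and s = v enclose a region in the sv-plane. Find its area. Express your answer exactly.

Both boundary curves give s as a function of v, so integrate with respect to v. Setting them equal: -2*v**2 + 12*v - 16 = 0, i.e. -2*(v - 4)*(v - 2) = 0, so they meet at v = 2, 4.
For v in [2, 4], s = -2*v**2 + 13*v - 16 is on the right; area = ∫[2,4] (-2*v**2 + 12*v - 16) dv = 8/3.

8/3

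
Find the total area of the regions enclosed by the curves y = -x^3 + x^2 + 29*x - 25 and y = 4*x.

1012/3

Set the curves equal: -x^3 + x^2 + 29*x - 25 = 4*x, so -x^3 + x^2 + 25*x - 25 = 0, which factors as -(x - 5)*(x - 1)*(x + 5) = 0. The curves meet at x = -5, 1, 5.
On [-5, 1], y = 4*x is on top; that piece has area ∫[-5,1] (-(-x^3 + x^2 + 25*x - 25)) dx = 252.
On [1, 5], y = -x^3 + x^2 + 29*x - 25 is on top; that piece has area ∫[1,5] (-x^3 + x^2 + 25*x - 25) dx = 256/3.
Total enclosed area = 252 + 256/3 = 1012/3.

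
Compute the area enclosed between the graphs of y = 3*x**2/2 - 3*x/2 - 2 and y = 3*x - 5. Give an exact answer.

Set the curves equal: 3*x**2/2 - 3*x/2 - 2 = 3*x - 5, so 3*x**2/2 - 9*x/2 + 3 = 0, which factors as 3*(x - 2)*(x - 1)/2 = 0. The curves meet at x = 1, 2.
On [1, 2], y = 3*x - 5 is on top; that piece has area ∫[1,2] (-(3*x**2/2 - 9*x/2 + 3)) dx = 1/4.

1/4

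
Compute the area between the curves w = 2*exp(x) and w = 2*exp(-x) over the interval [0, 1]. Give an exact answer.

-4 + 2*exp(-1) + 2*exp(1)

On [0, 1], (2*exp(x)) - (2*exp(-x)) = 2*exp(x) - 2*exp(-x) is ≥ 0 throughout, so the area is a single integral of |2*exp(x) - 2*exp(-x)|.
∫[0,1] (2*exp(x) - 2*exp(-x)) dx = -4 + 2*exp(-1) + 2*exp(1).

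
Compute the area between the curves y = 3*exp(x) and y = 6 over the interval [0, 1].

The difference (3*exp(x)) - (6) = 3*exp(x) - 6 changes sign at x = log(2) inside [0, 1], so split the integral there.
∫[0,log(2)] (3*exp(x) - 6) dx = 3 - log(64); the area of that piece is -3 + log(64).
∫[log(2),1] (3*exp(x) - 6) dx = -12 + 6*log(2) + 3*exp(1).
Total area = (-3 + log(64)) + (-12 + 6*log(2) + 3*exp(1)) = -15 + 3*exp(1) + 12*log(2).

-15 + 3*exp(1) + 12*log(2)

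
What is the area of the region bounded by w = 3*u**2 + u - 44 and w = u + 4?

Set the curves equal: 3*u**2 + u - 44 = u + 4, so 3*u**2 - 48 = 0, which factors as 3*(u - 4)*(u + 4) = 0. The curves meet at u = -4, 4.
On [-4, 4], w = u + 4 is on top; that piece has area ∫[-4,4] (-(3*u**2 - 48)) du = 256.

256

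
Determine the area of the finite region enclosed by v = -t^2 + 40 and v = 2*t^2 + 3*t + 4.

343/2

Set the curves equal: -t^2 + 40 = 2*t^2 + 3*t + 4, so -3*t^2 - 3*t + 36 = 0, which factors as -3*(t - 3)*(t + 4) = 0. The curves meet at t = -4, 3.
On [-4, 3], v = -t^2 + 40 is on top; that piece has area ∫[-4,3] (-3*t^2 - 3*t + 36) dt = 343/2.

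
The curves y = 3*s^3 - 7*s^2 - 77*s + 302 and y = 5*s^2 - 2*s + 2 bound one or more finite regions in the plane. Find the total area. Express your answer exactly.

4019/2

Set the curves equal: 3*s^3 - 7*s^2 - 77*s + 302 = 5*s^2 - 2*s + 2, so 3*s^3 - 12*s^2 - 75*s + 300 = 0, which factors as 3*(s - 5)*(s - 4)*(s + 5) = 0. The curves meet at s = -5, 4, 5.
On [-5, 4], y = 3*s^3 - 7*s^2 - 77*s + 302 is on top; that piece has area ∫[-5,4] (3*s^3 - 12*s^2 - 75*s + 300) ds = 8019/4.
On [4, 5], y = 5*s^2 - 2*s + 2 is on top; that piece has area ∫[4,5] (-(3*s^3 - 12*s^2 - 75*s + 300)) ds = 19/4.
Total enclosed area = 8019/4 + 19/4 = 4019/2.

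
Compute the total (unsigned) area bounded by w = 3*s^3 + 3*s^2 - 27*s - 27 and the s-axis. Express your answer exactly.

148

The curve meets the s-axis where 3*s^3 + 3*s^2 - 27*s - 27 = 0, i.e. 3*(s - 3)*(s + 1)*(s + 3) = 0, at s = -3, -1, 3.
On [-3, -1] the curve lies above the axis; ∫[-3,-1] (3*s^3 + 3*s^2 - 27*s - 27) ds = 20, giving area 20.
On [-1, 3] the curve lies below the axis; ∫[-1,3] (3*s^3 + 3*s^2 - 27*s - 27) ds = -128, giving area 128.
Total area = 20 + 128 = 148.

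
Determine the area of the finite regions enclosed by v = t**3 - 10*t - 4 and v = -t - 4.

81/2

Set the curves equal: t**3 - 10*t - 4 = -t - 4, so t**3 - 9*t = 0, which factors as t*(t - 3)*(t + 3) = 0. The curves meet at t = -3, 0, 3.
On [-3, 0], v = t**3 - 10*t - 4 is on top; that piece has area ∫[-3,0] (t**3 - 9*t) dt = 81/4.
On [0, 3], v = -t - 4 is on top; that piece has area ∫[0,3] (-(t**3 - 9*t)) dt = 81/4.
Total enclosed area = 81/4 + 81/4 = 81/2.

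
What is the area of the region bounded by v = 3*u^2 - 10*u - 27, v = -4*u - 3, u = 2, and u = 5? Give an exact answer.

38

The difference (3*u^2 - 10*u - 27) - (-4*u - 3) = 3*u^2 - 6*u - 24 changes sign at u = 4 inside [2, 5], so split the integral there.
∫[2,4] (3*u^2 - 6*u - 24) du = -28; the area of that piece is 28.
∫[4,5] (3*u^2 - 6*u - 24) du = 10.
Total area = 28 + 10 = 38.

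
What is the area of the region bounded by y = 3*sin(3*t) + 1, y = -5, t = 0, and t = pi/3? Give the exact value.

2 + 2*pi

On [0, pi/3], (3*sin(3*t) + 1) - (-5) = 3*sin(3*t) + 6 is ≥ 0 throughout, so the area is a single integral of |3*sin(3*t) + 6|.
∫[0,pi/3] (3*sin(3*t) + 6) dt = 2 + 2*pi.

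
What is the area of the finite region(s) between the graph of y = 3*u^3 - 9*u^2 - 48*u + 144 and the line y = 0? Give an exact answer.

The curve meets the u-axis where 3*u^3 - 9*u^2 - 48*u + 144 = 0, i.e. 3*(u - 4)*(u - 3)*(u + 4) = 0, at u = -4, 3, 4.
On [-4, 3] the curve lies above the axis; ∫[-4,3] (3*u^3 - 9*u^2 - 48*u + 144) du = 3087/4, giving area 3087/4.
On [3, 4] the curve lies below the axis; ∫[3,4] (3*u^3 - 9*u^2 - 48*u + 144) du = -15/4, giving area 15/4.
Total area = 3087/4 + 15/4 = 1551/2.

1551/2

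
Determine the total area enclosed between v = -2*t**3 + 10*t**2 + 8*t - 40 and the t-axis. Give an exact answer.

937/6

The curve meets the t-axis where -2*t**3 + 10*t**2 + 8*t - 40 = 0, i.e. -2*(t - 5)*(t - 2)*(t + 2) = 0, at t = -2, 2, 5.
On [-2, 2] the curve lies below the axis; ∫[-2,2] (-2*t**3 + 10*t**2 + 8*t - 40) dt = -320/3, giving area 320/3.
On [2, 5] the curve lies above the axis; ∫[2,5] (-2*t**3 + 10*t**2 + 8*t - 40) dt = 99/2, giving area 99/2.
Total area = 320/3 + 99/2 = 937/6.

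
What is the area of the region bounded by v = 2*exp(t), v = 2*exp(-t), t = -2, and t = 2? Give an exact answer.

The difference (2*exp(t)) - (2*exp(-t)) = 2*exp(t) - 2*exp(-t) changes sign at t = 0 inside [-2, 2], so split the integral there.
∫[-2,0] (2*exp(t) - 2*exp(-t)) dt = -2*exp(2) - 2*exp(-2) + 4; the area of that piece is -4 + 2*exp(-2) + 2*exp(2).
∫[0,2] (2*exp(t) - 2*exp(-t)) dt = -4 + 2*exp(-2) + 2*exp(2).
Total area = (-4 + 2*exp(-2) + 2*exp(2)) + (-4 + 2*exp(-2) + 2*exp(2)) = -8 + 4*exp(-2) + 4*exp(2).

-8 + 4*exp(-2) + 4*exp(2)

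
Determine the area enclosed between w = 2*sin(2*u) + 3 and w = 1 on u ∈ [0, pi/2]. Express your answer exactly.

2 + pi

On [0, pi/2], (2*sin(2*u) + 3) - (1) = 2*sin(2*u) + 2 is ≥ 0 throughout, so the area is a single integral of |2*sin(2*u) + 2|.
∫[0,pi/2] (2*sin(2*u) + 2) du = 2 + pi.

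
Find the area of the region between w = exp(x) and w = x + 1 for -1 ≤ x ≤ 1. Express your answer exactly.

On [-1, 1], (exp(x)) - (x + 1) = -x + exp(x) - 1 is ≥ 0 throughout, so the area is a single integral of |-x + exp(x) - 1|.
∫[-1,1] (-x + exp(x) - 1) dx = -2 - exp(-1) + exp(1).

-2 - exp(-1) + exp(1)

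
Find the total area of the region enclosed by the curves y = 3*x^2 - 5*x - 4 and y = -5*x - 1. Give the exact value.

Set the curves equal: 3*x^2 - 5*x - 4 = -5*x - 1, so 3*x^2 - 3 = 0, which factors as 3*(x - 1)*(x + 1) = 0. The curves meet at x = -1, 1.
On [-1, 1], y = -5*x - 1 is on top; that piece has area ∫[-1,1] (-(3*x^2 - 3)) dx = 4.

4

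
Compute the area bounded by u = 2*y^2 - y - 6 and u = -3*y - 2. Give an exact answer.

Both boundary curves give u as a function of y, so integrate with respect to y. Setting them equal: 2*y^2 + 2*y - 4 = 0, i.e. 2*(y - 1)*(y + 2) = 0, so they meet at y = -2, 1.
For y in [-2, 1], u = 2*y^2 - y - 6 is on the left; area = ∫[-2,1] (-(2*y^2 + 2*y - 4)) dy = 9.

9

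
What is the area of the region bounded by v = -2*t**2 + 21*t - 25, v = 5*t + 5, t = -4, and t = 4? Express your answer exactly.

The difference (-2*t**2 + 21*t - 25) - (5*t + 5) = -2*t**2 + 16*t - 30 changes sign at t = 3 inside [-4, 4], so split the integral there.
∫[-4,3] (-2*t**2 + 16*t - 30) dt = -980/3; the area of that piece is 980/3.
∫[3,4] (-2*t**2 + 16*t - 30) dt = 4/3.
Total area = 980/3 + 4/3 = 328.

328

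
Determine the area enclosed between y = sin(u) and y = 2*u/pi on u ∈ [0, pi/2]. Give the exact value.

On [0, pi/2], (sin(u)) - (2*u/pi) = -2*u/pi + sin(u) is ≥ 0 throughout, so the area is a single integral of |-2*u/pi + sin(u)|.
∫[0,pi/2] (-2*u/pi + sin(u)) du = 1 - pi/4.

1 - pi/4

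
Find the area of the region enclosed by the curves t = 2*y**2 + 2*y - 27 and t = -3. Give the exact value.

343/3

Both boundary curves give t as a function of y, so integrate with respect to y. Setting them equal: 2*y**2 + 2*y - 24 = 0, i.e. 2*(y - 3)*(y + 4) = 0, so they meet at y = -4, 3.
For y in [-4, 3], t = 2*y**2 + 2*y - 27 is on the left; area = ∫[-4,3] (-(2*y**2 + 2*y - 24)) dy = 343/3.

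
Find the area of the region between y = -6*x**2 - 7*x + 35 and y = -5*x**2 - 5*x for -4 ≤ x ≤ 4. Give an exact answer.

On [-4, 4], (-6*x**2 - 7*x + 35) - (-5*x**2 - 5*x) = -x**2 - 2*x + 35 is ≥ 0 throughout, so the area is a single integral of |-x**2 - 2*x + 35|.
∫[-4,4] (-x**2 - 2*x + 35) dx = 712/3.

712/3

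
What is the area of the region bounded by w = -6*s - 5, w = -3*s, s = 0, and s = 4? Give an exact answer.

On [0, 4], (-6*s - 5) - (-3*s) = -3*s - 5 is ≤ 0 throughout, so the area is a single integral of |-3*s - 5|.
∫[0,4] (-3*s - 5) ds = -44; the area of that piece is 44.

44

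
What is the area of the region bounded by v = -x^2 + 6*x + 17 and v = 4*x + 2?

256/3

Set the curves equal: -x^2 + 6*x + 17 = 4*x + 2, so -x^2 + 2*x + 15 = 0, which factors as -(x - 5)*(x + 3) = 0. The curves meet at x = -3, 5.
On [-3, 5], v = -x^2 + 6*x + 17 is on top; that piece has area ∫[-3,5] (-x^2 + 2*x + 15) dx = 256/3.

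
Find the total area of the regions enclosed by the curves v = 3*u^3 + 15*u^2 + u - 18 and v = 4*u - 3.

Set the curves equal: 3*u^3 + 15*u^2 + u - 18 = 4*u - 3, so 3*u^3 + 15*u^2 - 3*u - 15 = 0, which factors as 3*(u - 1)*(u + 1)*(u + 5) = 0. The curves meet at u = -5, -1, 1.
On [-5, -1], v = 3*u^3 + 15*u^2 + u - 18 is on top; that piece has area ∫[-5,-1] (3*u^3 + 15*u^2 - 3*u - 15) du = 128.
On [-1, 1], v = 4*u - 3 is on top; that piece has area ∫[-1,1] (-(3*u^3 + 15*u^2 - 3*u - 15)) du = 20.
Total enclosed area = 128 + 20 = 148.

148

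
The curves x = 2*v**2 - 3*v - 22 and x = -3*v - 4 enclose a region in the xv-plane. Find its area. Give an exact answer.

Both boundary curves give x as a function of v, so integrate with respect to v. Setting them equal: 2*v**2 - 18 = 0, i.e. 2*(v - 3)*(v + 3) = 0, so they meet at v = -3, 3.
For v in [-3, 3], x = 2*v**2 - 3*v - 22 is on the left; area = ∫[-3,3] (-(2*v**2 - 18)) dv = 72.

72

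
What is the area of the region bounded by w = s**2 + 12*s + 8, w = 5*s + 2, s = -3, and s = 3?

206/3

The difference (s**2 + 12*s + 8) - (5*s + 2) = s**2 + 7*s + 6 changes sign at s = -1 inside [-3, 3], so split the integral there.
∫[-3,-1] (s**2 + 7*s + 6) ds = -22/3; the area of that piece is 22/3.
∫[-1,3] (s**2 + 7*s + 6) ds = 184/3.
Total area = 22/3 + 184/3 = 206/3.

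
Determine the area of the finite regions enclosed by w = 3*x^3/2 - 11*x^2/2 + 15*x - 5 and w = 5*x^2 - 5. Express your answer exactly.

253/8

Set the curves equal: 3*x^3/2 - 11*x^2/2 + 15*x - 5 = 5*x^2 - 5, so 3*x^3/2 - 21*x^2/2 + 15*x = 0, which factors as 3*x*(x - 5)*(x - 2)/2 = 0. The curves meet at x = 0, 2, 5.
On [0, 2], w = 3*x^3/2 - 11*x^2/2 + 15*x - 5 is on top; that piece has area ∫[0,2] (3*x^3/2 - 21*x^2/2 + 15*x) dx = 8.
On [2, 5], w = 5*x^2 - 5 is on top; that piece has area ∫[2,5] (-(3*x^3/2 - 21*x^2/2 + 15*x)) dx = 189/8.
Total enclosed area = 8 + 189/8 = 253/8.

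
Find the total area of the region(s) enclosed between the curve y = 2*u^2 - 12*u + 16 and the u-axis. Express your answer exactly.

The curve meets the u-axis where 2*u^2 - 12*u + 16 = 0, i.e. 2*(u - 4)*(u - 2) = 0, at u = 2, 4.
On [2, 4] the curve lies below the axis; ∫[2,4] (2*u^2 - 12*u + 16) du = -8/3, giving area 8/3.

8/3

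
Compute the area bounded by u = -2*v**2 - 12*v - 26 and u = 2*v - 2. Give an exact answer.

Both boundary curves give u as a function of v, so integrate with respect to v. Setting them equal: -2*v**2 - 14*v - 24 = 0, i.e. -2*(v + 3)*(v + 4) = 0, so they meet at v = -4, -3.
For v in [-4, -3], u = -2*v**2 - 12*v - 26 is on the right; area = ∫[-4,-3] (-2*v**2 - 14*v - 24) dv = 1/3.

1/3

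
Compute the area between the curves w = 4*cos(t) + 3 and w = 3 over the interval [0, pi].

8

The difference (4*cos(t) + 3) - (3) = 4*cos(t) changes sign at t = pi/2 inside [0, pi], so split the integral there.
∫[0,pi/2] (4*cos(t)) dt = 4.
∫[pi/2,pi] (4*cos(t)) dt = -4; the area of that piece is 4.
Total area = 4 + 4 = 8.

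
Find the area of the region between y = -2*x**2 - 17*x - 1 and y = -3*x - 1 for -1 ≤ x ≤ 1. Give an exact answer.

14

The difference (-2*x**2 - 17*x - 1) - (-3*x - 1) = -2*x**2 - 14*x changes sign at x = 0 inside [-1, 1], so split the integral there.
∫[-1,0] (-2*x**2 - 14*x) dx = 19/3.
∫[0,1] (-2*x**2 - 14*x) dx = -23/3; the area of that piece is 23/3.
Total area = 19/3 + 23/3 = 14.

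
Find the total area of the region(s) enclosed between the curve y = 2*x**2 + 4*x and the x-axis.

8/3

The curve meets the x-axis where 2*x**2 + 4*x = 0, i.e. 2*x*(x + 2) = 0, at x = -2, 0.
On [-2, 0] the curve lies below the axis; ∫[-2,0] (2*x**2 + 4*x) dx = -8/3, giving area 8/3.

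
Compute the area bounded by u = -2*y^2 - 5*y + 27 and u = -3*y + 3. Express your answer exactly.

Both boundary curves give u as a function of y, so integrate with respect to y. Setting them equal: -2*y^2 - 2*y + 24 = 0, i.e. -2*(y - 3)*(y + 4) = 0, so they meet at y = -4, 3.
For y in [-4, 3], u = -2*y^2 - 5*y + 27 is on the right; area = ∫[-4,3] (-2*y^2 - 2*y + 24) dy = 343/3.

343/3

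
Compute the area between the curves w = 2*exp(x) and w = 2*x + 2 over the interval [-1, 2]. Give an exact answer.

-9 - 2*exp(-1) + 2*exp(2)

On [-1, 2], (2*exp(x)) - (2*x + 2) = -2*x + 2*exp(x) - 2 is ≥ 0 throughout, so the area is a single integral of |-2*x + 2*exp(x) - 2|.
∫[-1,2] (-2*x + 2*exp(x) - 2) dx = -9 - 2*exp(-1) + 2*exp(2).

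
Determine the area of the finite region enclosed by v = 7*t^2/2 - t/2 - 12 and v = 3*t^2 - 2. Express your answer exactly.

243/4

Set the curves equal: 7*t^2/2 - t/2 - 12 = 3*t^2 - 2, so t^2/2 - t/2 - 10 = 0, which factors as (t - 5)*(t + 4)/2 = 0. The curves meet at t = -4, 5.
On [-4, 5], v = 3*t^2 - 2 is on top; that piece has area ∫[-4,5] (-(t^2/2 - t/2 - 10)) dt = 243/4.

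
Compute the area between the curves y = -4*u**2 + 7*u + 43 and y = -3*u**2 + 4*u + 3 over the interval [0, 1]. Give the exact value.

247/6

On [0, 1], (-4*u**2 + 7*u + 43) - (-3*u**2 + 4*u + 3) = -u**2 + 3*u + 40 is ≥ 0 throughout, so the area is a single integral of |-u**2 + 3*u + 40|.
∫[0,1] (-u**2 + 3*u + 40) du = 247/6.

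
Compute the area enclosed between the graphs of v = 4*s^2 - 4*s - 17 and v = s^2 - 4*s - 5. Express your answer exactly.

Set the curves equal: 4*s^2 - 4*s - 17 = s^2 - 4*s - 5, so 3*s^2 - 12 = 0, which factors as 3*(s - 2)*(s + 2) = 0. The curves meet at s = -2, 2.
On [-2, 2], v = s^2 - 4*s - 5 is on top; that piece has area ∫[-2,2] (-(3*s^2 - 12)) ds = 32.

32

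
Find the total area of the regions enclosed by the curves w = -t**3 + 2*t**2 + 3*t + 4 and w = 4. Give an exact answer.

71/6

Set the curves equal: -t**3 + 2*t**2 + 3*t + 4 = 4, so -t**3 + 2*t**2 + 3*t = 0, which factors as -t*(t - 3)*(t + 1) = 0. The curves meet at t = -1, 0, 3.
On [-1, 0], w = 4 is on top; that piece has area ∫[-1,0] (-(-t**3 + 2*t**2 + 3*t)) dt = 7/12.
On [0, 3], w = -t**3 + 2*t**2 + 3*t + 4 is on top; that piece has area ∫[0,3] (-t**3 + 2*t**2 + 3*t) dt = 45/4.
Total enclosed area = 7/12 + 45/4 = 71/6.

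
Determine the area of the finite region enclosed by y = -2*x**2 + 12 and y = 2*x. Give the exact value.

Set the curves equal: -2*x**2 + 12 = 2*x, so -2*x**2 - 2*x + 12 = 0, which factors as -2*(x - 2)*(x + 3) = 0. The curves meet at x = -3, 2.
On [-3, 2], y = -2*x**2 + 12 is on top; that piece has area ∫[-3,2] (-2*x**2 - 2*x + 12) dx = 125/3.

125/3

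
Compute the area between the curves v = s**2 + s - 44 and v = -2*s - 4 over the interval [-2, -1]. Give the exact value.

253/6

On [-2, -1], (s**2 + s - 44) - (-2*s - 4) = s**2 + 3*s - 40 is ≤ 0 throughout, so the area is a single integral of |s**2 + 3*s - 40|.
∫[-2,-1] (s**2 + 3*s - 40) ds = -253/6; the area of that piece is 253/6.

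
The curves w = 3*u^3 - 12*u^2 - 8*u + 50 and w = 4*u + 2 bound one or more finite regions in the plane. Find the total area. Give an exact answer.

148

Set the curves equal: 3*u^3 - 12*u^2 - 8*u + 50 = 4*u + 2, so 3*u^3 - 12*u^2 - 12*u + 48 = 0, which factors as 3*(u - 4)*(u - 2)*(u + 2) = 0. The curves meet at u = -2, 2, 4.
On [-2, 2], w = 3*u^3 - 12*u^2 - 8*u + 50 is on top; that piece has area ∫[-2,2] (3*u^3 - 12*u^2 - 12*u + 48) du = 128.
On [2, 4], w = 4*u + 2 is on top; that piece has area ∫[2,4] (-(3*u^3 - 12*u^2 - 12*u + 48)) du = 20.
Total enclosed area = 128 + 20 = 148.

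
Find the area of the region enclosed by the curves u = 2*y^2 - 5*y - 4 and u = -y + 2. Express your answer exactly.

64/3

Both boundary curves give u as a function of y, so integrate with respect to y. Setting them equal: 2*y^2 - 4*y - 6 = 0, i.e. 2*(y - 3)*(y + 1) = 0, so they meet at y = -1, 3.
For y in [-1, 3], u = 2*y^2 - 5*y - 4 is on the left; area = ∫[-1,3] (-(2*y^2 - 4*y - 6)) dy = 64/3.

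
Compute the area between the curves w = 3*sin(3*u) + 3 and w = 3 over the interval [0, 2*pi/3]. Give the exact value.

4

The difference (3*sin(3*u) + 3) - (3) = 3*sin(3*u) changes sign at u = pi/3 inside [0, 2*pi/3], so split the integral there.
∫[0,pi/3] (3*sin(3*u)) du = 2.
∫[pi/3,2*pi/3] (3*sin(3*u)) du = -2; the area of that piece is 2.
Total area = 2 + 2 = 4.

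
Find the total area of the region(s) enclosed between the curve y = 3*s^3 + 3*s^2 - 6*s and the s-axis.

37/4

The curve meets the s-axis where 3*s^3 + 3*s^2 - 6*s = 0, i.e. 3*s*(s - 1)*(s + 2) = 0, at s = -2, 0, 1.
On [-2, 0] the curve lies above the axis; ∫[-2,0] (3*s^3 + 3*s^2 - 6*s) ds = 8, giving area 8.
On [0, 1] the curve lies below the axis; ∫[0,1] (3*s^3 + 3*s^2 - 6*s) ds = -5/4, giving area 5/4.
Total area = 8 + 5/4 = 37/4.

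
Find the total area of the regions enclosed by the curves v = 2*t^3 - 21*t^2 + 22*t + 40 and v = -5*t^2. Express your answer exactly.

443/3

Set the curves equal: 2*t^3 - 21*t^2 + 22*t + 40 = -5*t^2, so 2*t^3 - 16*t^2 + 22*t + 40 = 0, which factors as 2*(t - 5)*(t - 4)*(t + 1) = 0. The curves meet at t = -1, 4, 5.
On [-1, 4], v = 2*t^3 - 21*t^2 + 22*t + 40 is on top; that piece has area ∫[-1,4] (2*t^3 - 16*t^2 + 22*t + 40) dt = 875/6.
On [4, 5], v = -5*t^2 is on top; that piece has area ∫[4,5] (-(2*t^3 - 16*t^2 + 22*t + 40)) dt = 11/6.
Total enclosed area = 875/6 + 11/6 = 443/3.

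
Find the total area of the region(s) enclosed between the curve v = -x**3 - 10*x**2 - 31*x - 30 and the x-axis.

37/12

The curve meets the x-axis where -x**3 - 10*x**2 - 31*x - 30 = 0, i.e. -(x + 2)*(x + 3)*(x + 5) = 0, at x = -5, -3, -2.
On [-5, -3] the curve lies below the axis; ∫[-5,-3] (-x**3 - 10*x**2 - 31*x - 30) dx = -8/3, giving area 8/3.
On [-3, -2] the curve lies above the axis; ∫[-3,-2] (-x**3 - 10*x**2 - 31*x - 30) dx = 5/12, giving area 5/12.
Total area = 8/3 + 5/12 = 37/12.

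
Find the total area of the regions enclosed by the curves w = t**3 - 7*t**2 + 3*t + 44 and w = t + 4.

1741/12

Set the curves equal: t**3 - 7*t**2 + 3*t + 44 = t + 4, so t**3 - 7*t**2 + 2*t + 40 = 0, which factors as (t - 5)*(t - 4)*(t + 2) = 0. The curves meet at t = -2, 4, 5.
On [-2, 4], w = t**3 - 7*t**2 + 3*t + 44 is on top; that piece has area ∫[-2,4] (t**3 - 7*t**2 + 2*t + 40) dt = 144.
On [4, 5], w = t + 4 is on top; that piece has area ∫[4,5] (-(t**3 - 7*t**2 + 2*t + 40)) dt = 13/12.
Total enclosed area = 144 + 13/12 = 1741/12.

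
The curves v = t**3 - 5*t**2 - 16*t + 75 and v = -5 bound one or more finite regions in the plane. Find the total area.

5137/12

Set the curves equal: t**3 - 5*t**2 - 16*t + 75 = -5, so t**3 - 5*t**2 - 16*t + 80 = 0, which factors as (t - 5)*(t - 4)*(t + 4) = 0. The curves meet at t = -4, 4, 5.
On [-4, 4], v = t**3 - 5*t**2 - 16*t + 75 is on top; that piece has area ∫[-4,4] (t**3 - 5*t**2 - 16*t + 80) dt = 1280/3.
On [4, 5], v = -5 is on top; that piece has area ∫[4,5] (-(t**3 - 5*t**2 - 16*t + 80)) dt = 17/12.
Total enclosed area = 1280/3 + 17/12 = 5137/12.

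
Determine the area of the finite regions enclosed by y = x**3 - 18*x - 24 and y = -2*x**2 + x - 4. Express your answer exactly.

2521/12

Set the curves equal: x**3 - 18*x - 24 = -2*x**2 + x - 4, so x**3 + 2*x**2 - 19*x - 20 = 0, which factors as (x - 4)*(x + 1)*(x + 5) = 0. The curves meet at x = -5, -1, 4.
On [-5, -1], y = x**3 - 18*x - 24 is on top; that piece has area ∫[-5,-1] (x**3 + 2*x**2 - 19*x - 20) dx = 224/3.
On [-1, 4], y = -2*x**2 + x - 4 is on top; that piece has area ∫[-1,4] (-(x**3 + 2*x**2 - 19*x - 20)) dx = 1625/12.
Total enclosed area = 224/3 + 1625/12 = 2521/12.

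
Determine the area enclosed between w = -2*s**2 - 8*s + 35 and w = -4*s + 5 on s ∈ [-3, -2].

On [-3, -2], (-2*s**2 - 8*s + 35) - (-4*s + 5) = -2*s**2 - 4*s + 30 is ≥ 0 throughout, so the area is a single integral of |-2*s**2 - 4*s + 30|.
∫[-3,-2] (-2*s**2 - 4*s + 30) ds = 82/3.

82/3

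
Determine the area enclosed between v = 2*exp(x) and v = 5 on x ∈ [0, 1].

-13 - 10*log(2) + 2*exp(1) + 10*log(5)

The difference (2*exp(x)) - (5) = 2*exp(x) - 5 changes sign at x = log(5/2) inside [0, 1], so split the integral there.
∫[0,log(5/2)] (2*exp(x) - 5) dx = log(32/3125) + 3; the area of that piece is -3 + log(3125/32).
∫[log(5/2),1] (2*exp(x) - 5) dx = -10 - 5*log(2) + 2*exp(1) + 5*log(5).
Total area = (-3 + log(3125/32)) + (-10 - 5*log(2) + 2*exp(1) + 5*log(5)) = -13 - 10*log(2) + 2*exp(1) + 10*log(5).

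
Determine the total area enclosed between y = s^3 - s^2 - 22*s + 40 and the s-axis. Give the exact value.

3901/12

The curve meets the s-axis where s^3 - s^2 - 22*s + 40 = 0, i.e. (s - 4)*(s - 2)*(s + 5) = 0, at s = -5, 2, 4.
On [-5, 2] the curve lies above the axis; ∫[-5,2] (s^3 - s^2 - 22*s + 40) ds = 3773/12, giving area 3773/12.
On [2, 4] the curve lies below the axis; ∫[2,4] (s^3 - s^2 - 22*s + 40) ds = -32/3, giving area 32/3.
Total area = 3773/12 + 32/3 = 3901/12.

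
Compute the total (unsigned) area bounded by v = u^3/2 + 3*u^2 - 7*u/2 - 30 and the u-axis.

The curve meets the u-axis where u^3/2 + 3*u^2 - 7*u/2 - 30 = 0, i.e. (u - 3)*(u + 4)*(u + 5)/2 = 0, at u = -5, -4, 3.
On [-5, -4] the curve lies above the axis; ∫[-5,-4] (u^3/2 + 3*u^2 - 7*u/2 - 30) du = 5/8, giving area 5/8.
On [-4, 3] the curve lies below the axis; ∫[-4,3] (u^3/2 + 3*u^2 - 7*u/2 - 30) du = -1029/8, giving area 1029/8.
Total area = 5/8 + 1029/8 = 517/4.

517/4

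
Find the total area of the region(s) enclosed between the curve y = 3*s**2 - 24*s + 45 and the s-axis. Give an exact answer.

The curve meets the s-axis where 3*s**2 - 24*s + 45 = 0, i.e. 3*(s - 5)*(s - 3) = 0, at s = 3, 5.
On [3, 5] the curve lies below the axis; ∫[3,5] (3*s**2 - 24*s + 45) ds = -4, giving area 4.

4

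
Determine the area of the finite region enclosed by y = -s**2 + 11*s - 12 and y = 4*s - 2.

9/2

Set the curves equal: -s**2 + 11*s - 12 = 4*s - 2, so -s**2 + 7*s - 10 = 0, which factors as -(s - 5)*(s - 2) = 0. The curves meet at s = 2, 5.
On [2, 5], y = -s**2 + 11*s - 12 is on top; that piece has area ∫[2,5] (-s**2 + 7*s - 10) ds = 9/2.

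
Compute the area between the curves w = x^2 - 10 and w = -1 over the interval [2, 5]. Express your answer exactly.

The difference (x^2 - 10) - (-1) = x^2 - 9 changes sign at x = 3 inside [2, 5], so split the integral there.
∫[2,3] (x^2 - 9) dx = -8/3; the area of that piece is 8/3.
∫[3,5] (x^2 - 9) dx = 44/3.
Total area = 8/3 + 44/3 = 52/3.

52/3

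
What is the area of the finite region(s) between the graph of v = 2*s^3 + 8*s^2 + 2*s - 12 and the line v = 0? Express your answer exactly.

71/3

The curve meets the s-axis where 2*s^3 + 8*s^2 + 2*s - 12 = 0, i.e. 2*(s - 1)*(s + 2)*(s + 3) = 0, at s = -3, -2, 1.
On [-3, -2] the curve lies above the axis; ∫[-3,-2] (2*s^3 + 8*s^2 + 2*s - 12) ds = 7/6, giving area 7/6.
On [-2, 1] the curve lies below the axis; ∫[-2,1] (2*s^3 + 8*s^2 + 2*s - 12) ds = -45/2, giving area 45/2.
Total area = 7/6 + 45/2 = 71/3.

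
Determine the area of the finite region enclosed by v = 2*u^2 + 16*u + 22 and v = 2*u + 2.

Set the curves equal: 2*u^2 + 16*u + 22 = 2*u + 2, so 2*u^2 + 14*u + 20 = 0, which factors as 2*(u + 2)*(u + 5) = 0. The curves meet at u = -5, -2.
On [-5, -2], v = 2*u + 2 is on top; that piece has area ∫[-5,-2] (-(2*u^2 + 14*u + 20)) du = 9.

9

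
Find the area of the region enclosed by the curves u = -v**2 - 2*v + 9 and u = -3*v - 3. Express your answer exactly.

Both boundary curves give u as a function of v, so integrate with respect to v. Setting them equal: -v**2 + v + 12 = 0, i.e. -(v - 4)*(v + 3) = 0, so they meet at v = -3, 4.
For v in [-3, 4], u = -v**2 - 2*v + 9 is on the right; area = ∫[-3,4] (-v**2 + v + 12) dv = 343/6.

343/6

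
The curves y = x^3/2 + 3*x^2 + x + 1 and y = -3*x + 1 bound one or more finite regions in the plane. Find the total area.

4

Set the curves equal: x^3/2 + 3*x^2 + x + 1 = -3*x + 1, so x^3/2 + 3*x^2 + 4*x = 0, which factors as x*(x + 2)*(x + 4)/2 = 0. The curves meet at x = -4, -2, 0.
On [-4, -2], y = x^3/2 + 3*x^2 + x + 1 is on top; that piece has area ∫[-4,-2] (x^3/2 + 3*x^2 + 4*x) dx = 2.
On [-2, 0], y = -3*x + 1 is on top; that piece has area ∫[-2,0] (-(x^3/2 + 3*x^2 + 4*x)) dx = 2.
Total enclosed area = 2 + 2 = 4.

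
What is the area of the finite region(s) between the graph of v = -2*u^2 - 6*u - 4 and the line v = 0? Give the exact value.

The curve meets the u-axis where -2*u^2 - 6*u - 4 = 0, i.e. -2*(u + 1)*(u + 2) = 0, at u = -2, -1.
On [-2, -1] the curve lies above the axis; ∫[-2,-1] (-2*u^2 - 6*u - 4) du = 1/3, giving area 1/3.

1/3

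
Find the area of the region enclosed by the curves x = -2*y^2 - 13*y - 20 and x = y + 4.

1/3

Both boundary curves give x as a function of y, so integrate with respect to y. Setting them equal: -2*y^2 - 14*y - 24 = 0, i.e. -2*(y + 3)*(y + 4) = 0, so they meet at y = -4, -3.
For y in [-4, -3], x = -2*y^2 - 13*y - 20 is on the right; area = ∫[-4,-3] (-2*y^2 - 14*y - 24) dy = 1/3.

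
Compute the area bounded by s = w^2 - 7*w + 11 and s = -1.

1/6

Both boundary curves give s as a function of w, so integrate with respect to w. Setting them equal: w^2 - 7*w + 12 = 0, i.e. (w - 4)*(w - 3) = 0, so they meet at w = 3, 4.
For w in [3, 4], s = w^2 - 7*w + 11 is on the left; area = ∫[3,4] (-(w^2 - 7*w + 12)) dw = 1/6.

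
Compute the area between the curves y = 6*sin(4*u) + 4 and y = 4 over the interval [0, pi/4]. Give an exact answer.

On [0, pi/4], (6*sin(4*u) + 4) - (4) = 6*sin(4*u) is ≥ 0 throughout, so the area is a single integral of |6*sin(4*u)|.
∫[0,pi/4] (6*sin(4*u)) du = 3.

3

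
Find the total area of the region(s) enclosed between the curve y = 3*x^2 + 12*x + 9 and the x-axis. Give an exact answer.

The curve meets the x-axis where 3*x^2 + 12*x + 9 = 0, i.e. 3*(x + 1)*(x + 3) = 0, at x = -3, -1.
On [-3, -1] the curve lies below the axis; ∫[-3,-1] (3*x^2 + 12*x + 9) dx = -4, giving area 4.

4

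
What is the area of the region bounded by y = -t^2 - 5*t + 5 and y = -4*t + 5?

1/6

Set the curves equal: -t^2 - 5*t + 5 = -4*t + 5, so -t^2 - t = 0, which factors as -t*(t + 1) = 0. The curves meet at t = -1, 0.
On [-1, 0], y = -t^2 - 5*t + 5 is on top; that piece has area ∫[-1,0] (-t^2 - t) dt = 1/6.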